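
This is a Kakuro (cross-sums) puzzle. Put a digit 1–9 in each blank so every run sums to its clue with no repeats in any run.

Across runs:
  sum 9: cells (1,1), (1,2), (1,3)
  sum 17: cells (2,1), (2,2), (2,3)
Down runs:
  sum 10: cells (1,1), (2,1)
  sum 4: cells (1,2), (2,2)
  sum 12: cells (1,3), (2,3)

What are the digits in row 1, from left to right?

1 3 5

4 in 2 cells must be {1,3}.
Nothing is forced directly, so branch on (1,3), whose candidates are 3 or 4 or 5. If (1,3) = 3: that forces (1,2) = 1, (2,2) = 3, (2,3) = 9, after which (1,1) would have to be in {5} for the 9 across but in {1,2,3,4,6,7,8,9} for the 10 down — contradiction. If (1,3) = 4: that forces (1,2) = 3, (2,2) = 1, after which (2,3) would have to be in {7,9} for the 17 across but in {8} for the 12 down — contradiction. So (1,3) = 5.
(2,3) = 12 − 5 = 7 completes the 12 down.
Given what's placed, (2,2) must be 1 to fit the 17 across and 4 down.
(1,2) = 4 − 1 = 3 completes the 4 down.
(2,1) = 17 − 8 = 9 completes the 17 across.
(1,1) = 9 − 8 = 1 completes the 9 across.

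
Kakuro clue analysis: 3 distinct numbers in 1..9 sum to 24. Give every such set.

{7,8,9}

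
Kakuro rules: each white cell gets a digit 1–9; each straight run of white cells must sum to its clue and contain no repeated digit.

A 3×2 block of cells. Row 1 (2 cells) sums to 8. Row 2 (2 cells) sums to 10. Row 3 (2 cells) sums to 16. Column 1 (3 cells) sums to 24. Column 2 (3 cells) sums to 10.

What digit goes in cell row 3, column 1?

16 in 2 cells must be {7,9}; 24 in 3 cells must be {7,8,9}.
The 8 across and the 24 down share only 7, so (1,1) = 7.
(1,2) = 8 − 7 = 1 completes the 8 across.
Given what's placed, (3,1) must be 9 to fit the 16 across and 24 down.
(3,2) = 16 − 9 = 7 completes the 16 across.
(2,1) = 24 − 16 = 8 completes the 24 down.
(2,2) = 10 − 8 = 2 completes the 10 across.

9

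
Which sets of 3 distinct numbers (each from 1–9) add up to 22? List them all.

3 distinct digits from 1–9 sum between 6 and 24.

{5,8,9}; {6,7,9}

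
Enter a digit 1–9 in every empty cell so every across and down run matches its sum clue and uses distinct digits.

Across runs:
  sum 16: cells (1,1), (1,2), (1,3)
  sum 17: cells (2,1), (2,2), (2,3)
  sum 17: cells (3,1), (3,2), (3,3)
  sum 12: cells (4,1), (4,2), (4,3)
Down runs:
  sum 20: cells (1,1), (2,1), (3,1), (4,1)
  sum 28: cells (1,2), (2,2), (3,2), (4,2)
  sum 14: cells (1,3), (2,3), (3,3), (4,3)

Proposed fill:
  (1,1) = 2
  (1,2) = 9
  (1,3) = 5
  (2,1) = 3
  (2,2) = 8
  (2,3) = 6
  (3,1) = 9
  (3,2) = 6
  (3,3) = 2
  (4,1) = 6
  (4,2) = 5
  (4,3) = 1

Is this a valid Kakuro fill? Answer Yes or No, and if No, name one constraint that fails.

Yes

Across: 2+9+5=16; 3+8+6=17; 9+6+2=17; 6+5+1=12. Down: 2+3+9+6=20; 9+8+6+5=28; 5+6+2+1=14. No digit repeats within any run.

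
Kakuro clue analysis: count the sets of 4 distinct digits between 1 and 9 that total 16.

8

4 distinct digits from 1–9 sum between 10 and 30.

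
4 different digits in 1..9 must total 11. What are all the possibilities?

4 distinct digits from 1–9 sum between 10 and 30.
Only one set works: {1,2,3,5}.

{1,2,3,5}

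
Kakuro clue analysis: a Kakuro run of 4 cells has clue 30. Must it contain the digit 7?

The only way to make 30 from 4 distinct digits is {6,7,8,9}, which contains 7.

Yes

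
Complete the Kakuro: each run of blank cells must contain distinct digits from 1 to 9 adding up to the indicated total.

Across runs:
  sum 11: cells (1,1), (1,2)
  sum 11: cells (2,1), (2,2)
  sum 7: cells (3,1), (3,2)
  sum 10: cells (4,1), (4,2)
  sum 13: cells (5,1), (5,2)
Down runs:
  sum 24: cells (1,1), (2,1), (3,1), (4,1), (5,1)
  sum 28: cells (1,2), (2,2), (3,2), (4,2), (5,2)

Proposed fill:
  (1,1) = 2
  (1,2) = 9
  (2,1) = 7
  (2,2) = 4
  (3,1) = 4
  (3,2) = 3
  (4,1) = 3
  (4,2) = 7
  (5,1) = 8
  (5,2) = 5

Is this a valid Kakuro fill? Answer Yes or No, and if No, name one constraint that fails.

Across: 2+9=11; 7+4=11; 4+3=7; 3+7=10; 8+5=13. Down: 2+7+4+3+8=24; 9+4+3+7+5=28. No digit repeats within any run.

Yes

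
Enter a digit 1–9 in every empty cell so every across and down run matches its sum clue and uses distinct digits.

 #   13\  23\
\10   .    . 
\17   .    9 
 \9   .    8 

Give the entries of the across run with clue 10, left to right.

4 6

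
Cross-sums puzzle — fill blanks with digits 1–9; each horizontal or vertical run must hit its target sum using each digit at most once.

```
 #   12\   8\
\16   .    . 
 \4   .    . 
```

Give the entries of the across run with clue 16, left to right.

9 7

16 in 2 cells must be {7,9}; 4 in 2 cells must be {1,3}.
The 16 across and the 8 down share only 7, so R1C2 = 7.
The 4 across and the 12 down share only 3, so R2C1 = 3.
R2C2 = 4 − 3 = 1 completes the 4 across.
R1C1 = 16 − 7 = 9 completes the 16 across.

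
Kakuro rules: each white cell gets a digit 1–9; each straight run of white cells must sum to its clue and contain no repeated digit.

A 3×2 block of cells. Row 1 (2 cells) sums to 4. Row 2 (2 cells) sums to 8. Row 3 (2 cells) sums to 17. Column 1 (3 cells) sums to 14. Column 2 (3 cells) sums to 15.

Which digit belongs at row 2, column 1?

4 in 2 cells must be {1,3}; 17 in 2 cells must be {8,9}.
Nothing is forced directly, so branch on (1,1), whose candidates are 1 or 3. If (1,1) = 1: that forces (1,2) = 3, (3,2) = 8, after which (2,2) would have to be in {1,2,3,5,6,7} for the 8 across but in {4} for the 15 down — contradiction. So (1,1) = 3.
(1,2) = 4 − 3 = 1 completes the 4 across.
Given what's placed, (3,1) must be 9 to fit the 17 across and 14 down.
(3,2) = 17 − 9 = 8 completes the 17 across.
(2,1) = 14 − 12 = 2 completes the 14 down.
(2,2) = 8 − 2 = 6 completes the 8 across.

2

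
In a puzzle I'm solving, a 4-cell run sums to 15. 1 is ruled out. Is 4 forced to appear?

The only way to make 15 from 4 distinct digits under that restriction is {2,3,4,6}, which contains 4.

Yes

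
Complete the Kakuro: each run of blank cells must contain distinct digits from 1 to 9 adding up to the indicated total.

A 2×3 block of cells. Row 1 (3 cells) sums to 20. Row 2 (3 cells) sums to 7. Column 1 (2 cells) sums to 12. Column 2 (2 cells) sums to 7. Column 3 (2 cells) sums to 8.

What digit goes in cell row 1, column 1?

8

7 in 3 cells must be {1,2,4}.
The 7 across and the 12 down share only 4, so (2,1) = 4.
(1,1) = 12 − 4 = 8 completes the 12 down.
Nothing is forced directly, so branch on (1,2), whose candidates are 3 or 5. If (1,2) = 3: then (1,3) would have to be in {9} for the 20 across but in {1,2,3,5,6,7} for the 8 down — contradiction. So (1,2) = 5.
(1,3) = 20 − 13 = 7 completes the 20 across.
(2,2) = 7 − 5 = 2 completes the 7 down.
(2,3) = 7 − 6 = 1 completes the 7 across.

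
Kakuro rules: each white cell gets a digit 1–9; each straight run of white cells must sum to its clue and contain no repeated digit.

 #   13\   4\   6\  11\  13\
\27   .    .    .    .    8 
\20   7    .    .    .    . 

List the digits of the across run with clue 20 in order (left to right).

7, 3, 1, 4, 5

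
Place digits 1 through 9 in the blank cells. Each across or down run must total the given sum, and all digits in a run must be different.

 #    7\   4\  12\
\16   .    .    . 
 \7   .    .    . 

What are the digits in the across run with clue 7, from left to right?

2 1 4

7 in 3 cells must be {1,2,4}; 4 in 2 cells must be {1,3}.
The 7 across and the 4 down share only 1, so R2C2 = 1.
Given what's placed, R2C3 must be 4 to fit the 7 across and 12 down.
R1C2 = 4 − 1 = 3 completes the 4 down.
R1C3 = 12 − 4 = 8 completes the 12 down.
R2C1 = 7 − 5 = 2 completes the 7 across.
R1C1 = 16 − 11 = 5 completes the 16 across.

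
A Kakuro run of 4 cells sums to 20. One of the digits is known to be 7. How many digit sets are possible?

5

4 distinct digits from 1–9 sum between 10 and 30.
Keeping only sets containing 7.
Enumerating: {1,3,7,9}, {1,4,7,8}, {2,3,7,8}, {2,5,6,7}, {3,4,6,7}.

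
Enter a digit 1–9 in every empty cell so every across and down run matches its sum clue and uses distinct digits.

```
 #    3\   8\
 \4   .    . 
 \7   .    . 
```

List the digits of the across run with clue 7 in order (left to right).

2 5

4 in 2 cells must be {1,3}; 3 in 2 cells must be {1,2}.
The 4 across and the 3 down share only 1, so R1C1 = 1.
R1C2 = 4 − 1 = 3 completes the 4 across.
R2C1 = 3 − 1 = 2 completes the 3 down.
R2C2 = 7 − 2 = 5 completes the 7 across.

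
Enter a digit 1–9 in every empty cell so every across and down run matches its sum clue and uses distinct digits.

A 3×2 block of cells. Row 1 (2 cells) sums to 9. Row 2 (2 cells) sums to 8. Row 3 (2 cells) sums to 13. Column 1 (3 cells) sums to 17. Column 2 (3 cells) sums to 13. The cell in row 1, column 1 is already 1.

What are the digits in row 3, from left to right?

9, 4

(1,2) = 9 − 1 = 8 completes the 9 across.
Given what's placed, (2,1) must be 7 to fit the 8 across and 17 down.
(2,2) = 8 − 7 = 1 completes the 8 across.
(3,1) = 17 − 8 = 9 completes the 17 down.
(3,2) = 13 − 9 = 4 completes the 13 across.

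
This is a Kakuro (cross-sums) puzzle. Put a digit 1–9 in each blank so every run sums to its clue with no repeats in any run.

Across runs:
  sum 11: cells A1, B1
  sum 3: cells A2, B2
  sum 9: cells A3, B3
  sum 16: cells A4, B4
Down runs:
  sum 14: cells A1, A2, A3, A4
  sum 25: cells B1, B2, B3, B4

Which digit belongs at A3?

1

3 in 2 cells must be {1,2}; 16 in 2 cells must be {7,9}.
Only 7 fits A4 under both its across sum 16 and down sum 14.
B4 = 16 − 7 = 9 completes the 16 across.
Nothing is forced directly, so branch on A1, whose candidates are 2 or 4. If A1 = 2: then B1 would have to be in {9} for the 11 across but in {1,2,3,4,5,6,7,8} for the 25 down — contradiction. So A1 = 4.
B1 = 11 − 4 = 7 completes the 11 across.
B2 = 1: the only remaining digit allowed by both the 3 across and the 25 down.
B3 = 25 − 17 = 8 completes the 25 down.
A2 = 3 − 1 = 2 completes the 3 across.
A3 = 9 − 8 = 1 completes the 9 across.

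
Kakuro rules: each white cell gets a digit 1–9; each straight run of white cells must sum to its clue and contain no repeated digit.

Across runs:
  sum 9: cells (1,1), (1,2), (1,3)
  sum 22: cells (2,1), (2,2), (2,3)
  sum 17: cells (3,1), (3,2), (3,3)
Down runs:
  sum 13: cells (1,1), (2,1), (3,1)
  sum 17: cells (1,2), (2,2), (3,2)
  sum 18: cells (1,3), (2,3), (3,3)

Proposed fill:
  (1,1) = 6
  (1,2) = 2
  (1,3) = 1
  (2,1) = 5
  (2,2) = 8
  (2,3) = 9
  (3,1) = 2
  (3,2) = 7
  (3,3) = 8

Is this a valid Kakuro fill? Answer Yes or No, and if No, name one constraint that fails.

Across: 6+2+1=9; 5+8+9=22; 2+7+8=17. Down: 6+5+2=13; 2+8+7=17; 1+9+8=18. No digit repeats within any run.

Yes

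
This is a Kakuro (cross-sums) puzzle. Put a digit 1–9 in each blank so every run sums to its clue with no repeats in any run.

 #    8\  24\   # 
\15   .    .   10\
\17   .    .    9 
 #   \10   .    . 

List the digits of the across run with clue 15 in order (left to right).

7 8

24 in 3 cells must be {7,8,9}.
Given what's placed, R2C2 must be 7 to fit the 17 across and 24 down.
R3C3 = 10 − 9 = 1 completes the 10 down.
R2C1 = 17 − 16 = 1 completes the 17 across.
R3C2 = 10 − 1 = 9 completes the 10 across.
R1C1 = 8 − 1 = 7 completes the 8 down.
R1C2 = 15 − 7 = 8 completes the 15 across.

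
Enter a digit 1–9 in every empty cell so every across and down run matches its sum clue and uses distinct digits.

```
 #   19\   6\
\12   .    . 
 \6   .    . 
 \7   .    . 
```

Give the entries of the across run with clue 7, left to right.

6 1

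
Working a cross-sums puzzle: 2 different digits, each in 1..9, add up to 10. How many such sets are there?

2 distinct digits from 1–9 sum between 3 and 17.
Enumerating: {1,9}, {2,8}, {3,7}, {4,6}.

4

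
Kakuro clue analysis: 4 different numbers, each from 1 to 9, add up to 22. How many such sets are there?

4 distinct digits from 1–9 sum between 10 and 30.

11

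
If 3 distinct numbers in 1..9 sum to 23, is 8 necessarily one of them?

Yes

The only way to make 23 from 3 distinct digits is {6,8,9}, which contains 8.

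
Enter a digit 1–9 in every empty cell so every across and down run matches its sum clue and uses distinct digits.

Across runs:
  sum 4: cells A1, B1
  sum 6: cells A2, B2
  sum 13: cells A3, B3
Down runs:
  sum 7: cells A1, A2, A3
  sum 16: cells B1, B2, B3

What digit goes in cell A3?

4 in 2 cells must be {1,3}; 7 in 3 cells must be {1,2,4}.
The 4 across and the 7 down share only 1, so A1 = 1.
B1 = 4 − 1 = 3 completes the 4 across.
Given what's placed, A3 must be 4 to fit the 13 across and 7 down.
B3 = 13 − 4 = 9 completes the 13 across.
A2 = 7 − 5 = 2 completes the 7 down.
B2 = 6 − 2 = 4 completes the 6 across.

4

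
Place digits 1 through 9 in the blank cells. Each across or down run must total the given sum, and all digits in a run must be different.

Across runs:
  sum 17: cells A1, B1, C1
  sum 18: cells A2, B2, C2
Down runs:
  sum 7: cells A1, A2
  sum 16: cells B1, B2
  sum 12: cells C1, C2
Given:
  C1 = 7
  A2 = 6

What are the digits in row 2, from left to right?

16 in 2 cells must be {7,9}.
A1 = 7 − 6 = 1 completes the 7 down.
B1 = 17 − 8 = 9 completes the 17 across.
B2 = 16 − 9 = 7 completes the 16 down.
C2 = 18 − 13 = 5 completes the 18 across.

6, 7, 5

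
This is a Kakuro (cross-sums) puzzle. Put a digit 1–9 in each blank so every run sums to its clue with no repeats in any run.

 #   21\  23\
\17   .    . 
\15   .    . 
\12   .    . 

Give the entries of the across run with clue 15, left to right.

9, 6

17 in 2 cells must be {8,9}; 23 in 3 cells must be {6,8,9}.
Nothing is forced directly, so branch on R3C2, whose candidates are 8 or 9. If R3C2 = 9: that forces R1C2 = 8, R2C2 = 6, after which R3C1 would have to be in {3} for the 12 across but in {4,5,6,7,8,9} for the 21 down — contradiction. So R3C2 = 8.
Given what's placed, R1C2 must be 9 to fit the 17 across and 23 down.
R2C2 = 23 − 17 = 6 completes the 23 down.
R3C1 = 12 − 8 = 4 completes the 12 across.
R1C1 = 17 − 9 = 8 completes the 17 across.
R2C1 = 15 − 6 = 9 completes the 15 across.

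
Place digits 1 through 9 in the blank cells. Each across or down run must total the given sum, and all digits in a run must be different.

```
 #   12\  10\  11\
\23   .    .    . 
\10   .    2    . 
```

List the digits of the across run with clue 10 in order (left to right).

3 2 5

23 in 3 cells must be {6,8,9}.
R1C2 = 10 − 2 = 8 completes the 10 down.
R1C1 = 9: the only remaining digit allowed by both the 23 across and the 12 down.
R1C3 = 23 − 17 = 6 completes the 23 across.
R2C1 = 12 − 9 = 3 completes the 12 down.
R2C3 = 10 − 5 = 5 completes the 10 across.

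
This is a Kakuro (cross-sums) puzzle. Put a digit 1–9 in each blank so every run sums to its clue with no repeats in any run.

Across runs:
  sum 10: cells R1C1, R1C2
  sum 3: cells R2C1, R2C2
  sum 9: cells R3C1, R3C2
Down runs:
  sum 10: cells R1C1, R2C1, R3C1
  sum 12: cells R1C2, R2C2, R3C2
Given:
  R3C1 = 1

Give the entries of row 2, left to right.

3 in 2 cells must be {1,2}.
Given what's placed, R2C1 must be 2 to fit the 3 across and 10 down.
R2C2 = 3 − 2 = 1 completes the 3 across.
R3C2 = 9 − 1 = 8 completes the 9 across.
R1C1 = 10 − 3 = 7 completes the 10 down.
R1C2 = 10 − 7 = 3 completes the 10 across.

2 1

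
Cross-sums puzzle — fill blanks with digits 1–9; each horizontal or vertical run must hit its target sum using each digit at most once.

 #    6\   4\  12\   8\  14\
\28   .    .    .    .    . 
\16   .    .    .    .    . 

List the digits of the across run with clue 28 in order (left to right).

16 in 5 cells must be {1,2,3,4,6}; 4 in 2 cells must be {1,3}.
Only 6 fits R2C5 under both its across sum 16 and down sum 14.
R1C5 = 14 − 6 = 8 completes the 14 down.
Nothing is forced directly, so branch on R2C3, whose candidates are 3 or 4. If R2C3 = 4: then R1C3 would have to be in {1,2,3,4,5,6,7,9} for the 28 across but in {8} for the 12 down — contradiction. So R2C3 = 3.
R1C3 = 12 − 3 = 9 completes the 12 down.
R2C2 = 1: the only remaining digit allowed by both the 16 across and the 4 down.
Given what's placed, R2C4 must be 2 to fit the 16 across and 8 down.
R1C2 = 4 − 1 = 3 completes the 4 down.
R1C4 = 8 − 2 = 6 completes the 8 down.
R2C1 = 16 − 12 = 4 completes the 16 across.
R1C1 = 28 − 26 = 2 completes the 28 across.

2 3 9 6 8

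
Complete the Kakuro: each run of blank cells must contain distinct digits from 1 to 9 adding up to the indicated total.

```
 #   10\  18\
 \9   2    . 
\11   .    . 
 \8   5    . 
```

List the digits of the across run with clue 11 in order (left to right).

3 8

R1C2 = 9 − 2 = 7 completes the 9 across.
R2C1 = 10 − 7 = 3 completes the 10 down.
R2C2 = 11 − 3 = 8 completes the 11 across.
R3C2 = 8 − 5 = 3 completes the 8 across.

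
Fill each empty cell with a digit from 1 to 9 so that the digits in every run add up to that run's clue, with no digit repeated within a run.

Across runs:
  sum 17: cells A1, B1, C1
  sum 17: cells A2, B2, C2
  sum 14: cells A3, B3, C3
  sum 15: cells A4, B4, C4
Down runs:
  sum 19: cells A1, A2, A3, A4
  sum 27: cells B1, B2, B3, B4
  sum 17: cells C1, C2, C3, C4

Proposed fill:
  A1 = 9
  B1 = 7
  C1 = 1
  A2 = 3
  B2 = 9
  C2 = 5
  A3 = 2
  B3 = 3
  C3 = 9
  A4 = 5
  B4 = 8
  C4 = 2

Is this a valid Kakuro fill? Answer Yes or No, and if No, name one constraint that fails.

Across: 9+7+1=17; 3+9+5=17; 2+3+9=14; 5+8+2=15. Down: 9+3+2+5=19; 7+9+3+8=27; 1+5+9+2=17. No digit repeats within any run.

Yes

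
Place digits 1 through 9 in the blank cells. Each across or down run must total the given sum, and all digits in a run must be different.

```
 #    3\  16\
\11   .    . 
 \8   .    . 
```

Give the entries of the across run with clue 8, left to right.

3 in 2 cells must be {1,2}; 16 in 2 cells must be {7,9}.
The 11 across and the 3 down share only 2, so R1C1 = 2.
R1C2 = 11 − 2 = 9 completes the 11 across.
R2C1 = 3 − 2 = 1 completes the 3 down.
R2C2 = 8 − 1 = 7 completes the 8 across.

1 7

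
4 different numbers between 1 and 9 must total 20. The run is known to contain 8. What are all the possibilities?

4 distinct digits from 1–9 sum between 10 and 30.
Keeping only sets containing 8.

{1,2,8,9}; {1,4,7,8}; {1,5,6,8}; {2,3,7,8}; {2,4,6,8}; {3,4,5,8}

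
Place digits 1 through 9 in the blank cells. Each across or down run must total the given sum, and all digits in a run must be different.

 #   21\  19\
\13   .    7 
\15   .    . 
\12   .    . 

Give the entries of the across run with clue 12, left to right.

R1C1 = 13 − 7 = 6 completes the 13 across.
Nothing is forced directly, so branch on R2C1, whose candidates are 7 or 8. If R2C1 = 8: then R2C2 would have to be in {7} for the 15 across but in {3,4,8,9} for the 19 down — contradiction. So R2C1 = 7.
R2C2 = 15 − 7 = 8 completes the 15 across.
R3C1 = 21 − 13 = 8 completes the 21 down.
R3C2 = 12 − 8 = 4 completes the 12 across.

8 4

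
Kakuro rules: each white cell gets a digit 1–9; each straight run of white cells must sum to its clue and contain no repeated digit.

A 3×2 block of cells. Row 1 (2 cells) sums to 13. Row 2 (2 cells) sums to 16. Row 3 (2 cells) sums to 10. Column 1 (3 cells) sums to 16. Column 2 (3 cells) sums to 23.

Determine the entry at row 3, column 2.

6

16 in 2 cells must be {7,9}; 23 in 3 cells must be {6,8,9}.
The 16 across and the 23 down share only 9, so (2,2) = 9.
(2,1) = 16 − 9 = 7 completes the 16 across.
Nothing is forced directly, so branch on (1,2), whose candidates are 6 or 8. If (1,2) = 6: then (1,1) would have to be in {7} for the 13 across but in {1,3,4,5,6,8} for the 16 down — contradiction. So (1,2) = 8.
(1,1) = 13 − 8 = 5 completes the 13 across.
(3,1) = 16 − 12 = 4 completes the 16 down.
(3,2) = 10 − 4 = 6 completes the 10 across.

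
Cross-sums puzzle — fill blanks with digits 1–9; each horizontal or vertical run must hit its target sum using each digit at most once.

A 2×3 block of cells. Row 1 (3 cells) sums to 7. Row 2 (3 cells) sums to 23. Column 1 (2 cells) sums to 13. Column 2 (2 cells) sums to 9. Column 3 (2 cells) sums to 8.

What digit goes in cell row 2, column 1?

9

7 in 3 cells must be {1,2,4}; 23 in 3 cells must be {6,8,9}.
The 7 across and the 13 down share only 4, so (1,1) = 4.
(2,1) = 13 − 4 = 9 completes the 13 down.
Given what's placed, (2,3) must be 6 to fit the 23 across and 8 down.
(1,3) = 8 − 6 = 2 completes the 8 down.
(2,2) = 23 − 15 = 8 completes the 23 across.
(1,2) = 7 − 6 = 1 completes the 7 across.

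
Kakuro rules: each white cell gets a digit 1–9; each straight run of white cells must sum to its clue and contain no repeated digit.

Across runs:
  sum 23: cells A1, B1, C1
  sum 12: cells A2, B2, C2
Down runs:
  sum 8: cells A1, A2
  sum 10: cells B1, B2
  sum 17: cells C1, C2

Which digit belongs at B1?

9

23 in 3 cells must be {6,8,9}; 17 in 2 cells must be {8,9}.
The 23 across and the 8 down share only 6, so A1 = 6.
A2 = 8 − 6 = 2 completes the 8 down.
Given what's placed, C2 must be 9 to fit the 12 across and 17 down.
C1 = 17 − 9 = 8 completes the 17 down.
B2 = 12 − 11 = 1 completes the 12 across.
B1 = 23 − 14 = 9 completes the 23 across.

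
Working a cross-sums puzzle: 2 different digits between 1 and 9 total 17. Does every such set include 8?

Yes

The only way to make 17 from 2 distinct digits is {8,9}, which contains 8.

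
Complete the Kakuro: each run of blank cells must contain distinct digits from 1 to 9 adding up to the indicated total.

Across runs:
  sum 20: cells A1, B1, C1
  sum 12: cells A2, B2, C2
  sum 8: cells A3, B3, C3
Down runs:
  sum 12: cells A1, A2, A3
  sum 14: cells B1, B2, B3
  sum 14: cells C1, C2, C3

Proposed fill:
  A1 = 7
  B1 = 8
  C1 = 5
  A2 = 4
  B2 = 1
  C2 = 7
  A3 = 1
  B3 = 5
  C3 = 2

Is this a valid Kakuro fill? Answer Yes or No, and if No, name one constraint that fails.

Yes

Across: 7+8+5=20; 4+1+7=12; 1+5+2=8. Down: 7+4+1=12; 8+1+5=14; 5+7+2=14. No digit repeats within any run.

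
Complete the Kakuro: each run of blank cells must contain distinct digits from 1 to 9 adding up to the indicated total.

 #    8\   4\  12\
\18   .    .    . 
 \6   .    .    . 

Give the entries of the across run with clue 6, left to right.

2 1 3

6 in 3 cells must be {1,2,3}; 4 in 2 cells must be {1,3}.
The 6 across and the 12 down share only 3, so R2C3 = 3.
R1C3 = 12 − 3 = 9 completes the 12 down.
Given what's placed, R2C2 must be 1 to fit the 6 across and 4 down.
R1C2 = 4 − 1 = 3 completes the 4 down.
R2C1 = 6 − 4 = 2 completes the 6 across.
R1C1 = 18 − 12 = 6 completes the 18 across.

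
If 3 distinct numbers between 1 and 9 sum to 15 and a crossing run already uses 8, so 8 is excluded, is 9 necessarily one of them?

No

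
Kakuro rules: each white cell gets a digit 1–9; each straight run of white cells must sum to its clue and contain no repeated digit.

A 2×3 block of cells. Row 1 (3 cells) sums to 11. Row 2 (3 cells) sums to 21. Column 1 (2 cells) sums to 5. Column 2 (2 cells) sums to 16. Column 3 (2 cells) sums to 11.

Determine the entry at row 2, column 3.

8

16 in 2 cells must be {7,9}.
The 11 across and the 16 down share only 7, so (1,2) = 7.
Given what's placed, (1,3) must be 3 to fit the 11 across and 11 down.
(2,1) = 4: only digit in both the 21-across and 5-down candidate sets.
(2,2) = 16 − 7 = 9 completes the 16 down.
(2,3) = 21 − 13 = 8 completes the 21 across.
(1,1) = 11 − 10 = 1 completes the 11 across.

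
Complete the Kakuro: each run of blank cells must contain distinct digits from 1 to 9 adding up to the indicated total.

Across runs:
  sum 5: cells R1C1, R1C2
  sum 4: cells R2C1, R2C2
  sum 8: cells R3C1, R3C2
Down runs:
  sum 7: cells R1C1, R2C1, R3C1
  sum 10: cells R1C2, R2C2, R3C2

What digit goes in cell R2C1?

1

4 in 2 cells must be {1,3}; 7 in 3 cells must be {1,2,4}.
The 4 across and the 7 down share only 1, so R2C1 = 1.
R2C2 = 4 − 1 = 3 completes the 4 across.
Given what's placed, R3C1 must be 2 to fit the 8 across and 7 down.
R3C2 = 8 − 2 = 6 completes the 8 across.
R1C1 = 7 − 3 = 4 completes the 7 down.
R1C2 = 5 − 4 = 1 completes the 5 across.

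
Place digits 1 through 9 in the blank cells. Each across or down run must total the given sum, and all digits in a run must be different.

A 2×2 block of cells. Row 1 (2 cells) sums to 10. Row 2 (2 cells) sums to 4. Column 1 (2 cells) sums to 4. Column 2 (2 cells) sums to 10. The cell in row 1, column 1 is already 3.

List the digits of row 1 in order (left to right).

4 in 2 cells must be {1,3}.
(1,2) = 10 − 3 = 7 completes the 10 across.
(2,1) = 4 − 3 = 1 completes the 4 down.
(2,2) = 4 − 1 = 3 completes the 4 across.

3 7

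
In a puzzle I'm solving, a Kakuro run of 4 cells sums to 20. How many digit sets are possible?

12

4 distinct digits from 1–9 sum between 10 and 30.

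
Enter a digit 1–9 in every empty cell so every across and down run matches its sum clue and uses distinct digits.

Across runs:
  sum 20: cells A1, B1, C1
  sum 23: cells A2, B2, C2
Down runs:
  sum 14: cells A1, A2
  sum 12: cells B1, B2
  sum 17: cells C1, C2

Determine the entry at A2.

6

23 in 3 cells must be {6,8,9}; 17 in 2 cells must be {8,9}.
Nothing is forced directly, so branch on C1, whose candidates are 8 or 9. If C1 = 8: that forces C2 = 9, B2 = 8, after which B1 would have to be in {3,5,7,9} for the 20 across but in {4} for the 12 down — contradiction. So C1 = 9.
C2 = 17 − 9 = 8 completes the 17 down.
Given what's placed, B2 must be 9 to fit the 23 across and 12 down.
B1 = 12 − 9 = 3 completes the 12 down.
A2 = 23 − 17 = 6 completes the 23 across.
A1 = 20 − 12 = 8 completes the 20 across.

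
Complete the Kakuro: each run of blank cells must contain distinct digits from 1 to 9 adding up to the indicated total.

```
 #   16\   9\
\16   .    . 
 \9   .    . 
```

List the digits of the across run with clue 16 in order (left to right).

16 in 2 cells must be {7,9}.
The 16 across and the 9 down share only 7, so R1C2 = 7.
The 9 across and the 16 down share only 7, so R2C1 = 7.
R2C2 = 9 − 7 = 2 completes the 9 across.
R1C1 = 16 − 7 = 9 completes the 16 across.

9, 7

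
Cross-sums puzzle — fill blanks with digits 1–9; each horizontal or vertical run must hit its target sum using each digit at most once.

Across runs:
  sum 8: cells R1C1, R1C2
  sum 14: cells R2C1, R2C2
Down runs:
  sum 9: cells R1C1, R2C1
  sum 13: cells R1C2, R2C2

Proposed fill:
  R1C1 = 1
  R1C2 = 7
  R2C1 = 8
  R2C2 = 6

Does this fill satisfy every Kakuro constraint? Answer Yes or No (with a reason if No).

Across: 1+7=8; 8+6=14. Down: 1+8=9; 7+6=13. No digit repeats within any run.

Yes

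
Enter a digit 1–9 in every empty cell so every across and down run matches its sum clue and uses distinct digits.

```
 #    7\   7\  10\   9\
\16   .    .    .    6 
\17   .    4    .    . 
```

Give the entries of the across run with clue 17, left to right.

2 4 8 3

R1C2 = 7 − 4 = 3 completes the 7 down.
R1C3 = 2: the only remaining digit allowed by both the 16 across and the 10 down.
R2C3 = 10 − 2 = 8 completes the 10 down.
R2C4 = 9 − 6 = 3 completes the 9 down.
R1C1 = 16 − 11 = 5 completes the 16 across.
R2C1 = 17 − 15 = 2 completes the 17 across.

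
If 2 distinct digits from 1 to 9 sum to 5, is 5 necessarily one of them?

Counterexample: {1,4} sums to 5 without using 5.

No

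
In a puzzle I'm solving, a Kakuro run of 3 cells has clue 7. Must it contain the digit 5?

No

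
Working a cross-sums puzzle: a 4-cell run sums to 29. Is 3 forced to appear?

No

The only way to make 29 from 4 distinct digits is {5,7,8,9}, which does not contain 3.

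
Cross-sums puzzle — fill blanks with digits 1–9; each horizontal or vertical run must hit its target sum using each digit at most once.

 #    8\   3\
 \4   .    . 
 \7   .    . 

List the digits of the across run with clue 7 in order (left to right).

4 in 2 cells must be {1,3}; 3 in 2 cells must be {1,2}.
The 4 across and the 3 down share only 1, so R1C2 = 1.
R2C2 = 3 − 1 = 2 completes the 3 down.
R1C1 = 4 − 1 = 3 completes the 4 across.
R2C1 = 7 − 2 = 5 completes the 7 across.

5 2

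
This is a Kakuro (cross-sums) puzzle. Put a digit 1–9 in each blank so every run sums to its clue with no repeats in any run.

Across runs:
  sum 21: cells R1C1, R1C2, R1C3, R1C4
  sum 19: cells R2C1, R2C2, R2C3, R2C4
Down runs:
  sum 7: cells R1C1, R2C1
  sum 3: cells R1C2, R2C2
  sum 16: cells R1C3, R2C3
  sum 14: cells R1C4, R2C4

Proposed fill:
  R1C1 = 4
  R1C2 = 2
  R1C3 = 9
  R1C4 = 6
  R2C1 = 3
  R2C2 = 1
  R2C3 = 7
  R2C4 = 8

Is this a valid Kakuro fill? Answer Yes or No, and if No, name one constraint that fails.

Across: 4+2+9+6=21; 3+1+7+8=19. Down: 4+3=7; 2+1=3; 9+7=16; 6+8=14. No digit repeats within any run.

Yes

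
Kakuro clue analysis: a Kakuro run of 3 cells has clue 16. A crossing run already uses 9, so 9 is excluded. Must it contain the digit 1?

Counterexample: {2,6,8} sums to 16 under that restriction without using 1.

No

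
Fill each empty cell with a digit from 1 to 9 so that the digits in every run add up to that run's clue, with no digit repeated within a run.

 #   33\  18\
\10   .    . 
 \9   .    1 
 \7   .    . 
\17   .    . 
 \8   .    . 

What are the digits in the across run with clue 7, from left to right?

17 in 2 cells must be {8,9}.
R2C1 = 9 − 1 = 8 completes the 9 across.
R4C1 = 9: the only remaining digit allowed by both the 17 across and the 33 down.
R4C2 = 17 − 9 = 8 completes the 17 across.
Nothing is forced directly, so branch on R5C2, whose candidates are 2 or 3. If R5C2 = 3: that forces R5C1 = 5, R3C1 = 4, after which R3C2 would have to be in {3} for the 7 across but in {2,4} for the 18 down — contradiction. So R5C2 = 2.
R5C1 = 8 − 2 = 6 completes the 8 across.
Given what's placed, R3C1 must be 3 to fit the 7 across and 33 down.
R3C2 = 7 − 3 = 4 completes the 7 across.

3 4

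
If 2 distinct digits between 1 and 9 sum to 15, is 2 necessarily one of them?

Counterexample: {6,9} sums to 15 without using 2.

No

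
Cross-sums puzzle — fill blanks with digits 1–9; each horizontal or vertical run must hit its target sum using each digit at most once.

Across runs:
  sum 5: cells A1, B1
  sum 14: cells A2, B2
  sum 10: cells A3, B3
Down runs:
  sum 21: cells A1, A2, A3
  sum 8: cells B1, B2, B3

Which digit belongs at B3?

2

The 5 across and the 21 down share only 4, so A1 = 4.
B1 = 5 − 4 = 1 completes the 5 across.
Given what's placed, B2 must be 5 to fit the 14 across and 8 down.
B3 = 8 − 6 = 2 completes the 8 down.
A2 = 14 − 5 = 9 completes the 14 across.
A3 = 10 − 2 = 8 completes the 10 across.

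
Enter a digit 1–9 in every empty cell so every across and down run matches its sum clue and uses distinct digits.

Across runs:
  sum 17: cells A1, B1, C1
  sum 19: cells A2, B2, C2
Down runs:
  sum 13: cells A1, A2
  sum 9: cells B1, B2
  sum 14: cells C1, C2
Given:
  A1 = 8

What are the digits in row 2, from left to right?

5, 6, 8

A2 = 13 − 8 = 5 completes the 13 down.
No cell is forced outright now. B2 can only be 6 or 8 (the digits allowed by both its 19 across and its 9 down). If B2 = 8: then B1 would have to be in {2,3,4,5,6,7} for the 17 across but in {1} for the 9 down — contradiction. So B2 = 6.
B1 = 9 − 6 = 3 completes the 9 down.
C1 = 17 − 11 = 6 completes the 17 across.
C2 = 19 − 11 = 8 completes the 19 across.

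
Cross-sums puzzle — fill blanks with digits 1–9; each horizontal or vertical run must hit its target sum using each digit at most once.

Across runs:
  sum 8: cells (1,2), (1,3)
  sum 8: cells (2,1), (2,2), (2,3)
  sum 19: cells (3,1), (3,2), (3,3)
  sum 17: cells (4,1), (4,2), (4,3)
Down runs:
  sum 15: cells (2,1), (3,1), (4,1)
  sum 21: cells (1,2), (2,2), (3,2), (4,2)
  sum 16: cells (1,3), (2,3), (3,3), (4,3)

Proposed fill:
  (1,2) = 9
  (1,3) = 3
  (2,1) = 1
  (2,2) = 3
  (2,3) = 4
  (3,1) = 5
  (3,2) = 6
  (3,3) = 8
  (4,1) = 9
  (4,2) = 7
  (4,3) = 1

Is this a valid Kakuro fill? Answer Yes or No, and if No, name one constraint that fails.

No — the across run (1,2)–(1,3) sums to 12, not 8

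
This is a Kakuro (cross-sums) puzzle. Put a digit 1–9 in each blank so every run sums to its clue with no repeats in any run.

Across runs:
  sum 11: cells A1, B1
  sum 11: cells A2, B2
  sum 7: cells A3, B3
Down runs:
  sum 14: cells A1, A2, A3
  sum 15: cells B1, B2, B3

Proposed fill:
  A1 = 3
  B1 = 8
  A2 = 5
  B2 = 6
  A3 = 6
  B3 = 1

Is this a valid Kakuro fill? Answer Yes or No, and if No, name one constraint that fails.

Across: 3+8=11; 5+6=11; 6+1=7. Down: 3+5+6=14; 8+6+1=15. No digit repeats within any run.

Yes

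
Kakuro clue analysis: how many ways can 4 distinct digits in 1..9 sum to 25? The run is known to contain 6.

3

4 distinct digits from 1–9 sum between 10 and 30.
Keeping only sets containing 6.
Enumerating: {2,6,8,9}, {3,6,7,9}, {4,6,7,8}.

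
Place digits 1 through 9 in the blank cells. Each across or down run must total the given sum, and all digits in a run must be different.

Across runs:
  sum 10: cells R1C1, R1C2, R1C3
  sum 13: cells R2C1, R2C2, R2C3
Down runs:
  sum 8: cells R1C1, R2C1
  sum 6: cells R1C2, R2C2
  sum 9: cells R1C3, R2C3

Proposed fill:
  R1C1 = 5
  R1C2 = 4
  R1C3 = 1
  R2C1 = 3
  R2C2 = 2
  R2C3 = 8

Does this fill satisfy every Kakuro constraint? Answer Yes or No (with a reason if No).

Yes

Across: 5+4+1=10; 3+2+8=13. Down: 5+3=8; 4+2=6; 1+8=9. No digit repeats within any run.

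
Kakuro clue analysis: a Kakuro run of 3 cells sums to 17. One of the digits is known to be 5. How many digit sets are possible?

2

3 distinct digits from 1–9 sum between 6 and 24.
Keeping only sets containing 5.
Enumerating: {3,5,9}, {4,5,8}.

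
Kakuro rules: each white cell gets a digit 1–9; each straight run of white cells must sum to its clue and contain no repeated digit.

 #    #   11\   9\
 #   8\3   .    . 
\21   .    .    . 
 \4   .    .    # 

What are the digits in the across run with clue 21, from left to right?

7 6 8

3 in 2 cells must be {1,2}; 4 in 2 cells must be {1,3}.
Nothing is forced directly, so branch on R3C1, whose candidates are 1 or 3. If R3C1 = 3: that forces R2C1 = 5, R2C2 = 7, after which R2C3 would have to be in {9} for the 21 across but in {1,2,3,4,5,6,7,8} for the 9 down — contradiction. So R3C1 = 1.
R2C1 = 8 − 1 = 7 completes the 8 down.
R3C2 = 4 − 1 = 3 completes the 4 across.
R2C2 = 6: the only remaining digit allowed by both the 21 across and the 11 down.
R2C3 = 21 − 13 = 8 completes the 21 across.
R1C2 = 11 − 9 = 2 completes the 11 down.
R1C3 = 3 − 2 = 1 completes the 3 across.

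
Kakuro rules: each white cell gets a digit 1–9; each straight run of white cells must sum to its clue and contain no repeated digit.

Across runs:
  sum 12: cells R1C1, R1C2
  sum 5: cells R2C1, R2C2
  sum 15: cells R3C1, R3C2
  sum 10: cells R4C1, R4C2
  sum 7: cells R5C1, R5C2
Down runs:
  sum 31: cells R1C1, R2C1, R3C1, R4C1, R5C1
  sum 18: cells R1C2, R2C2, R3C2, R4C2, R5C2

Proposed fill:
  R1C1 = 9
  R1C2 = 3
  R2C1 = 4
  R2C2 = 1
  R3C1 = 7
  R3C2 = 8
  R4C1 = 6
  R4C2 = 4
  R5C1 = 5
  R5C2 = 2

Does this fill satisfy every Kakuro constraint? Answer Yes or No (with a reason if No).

Across: 9+3=12; 4+1=5; 7+8=15; 6+4=10; 5+2=7. Down: 9+4+7+6+5=31; 3+1+8+4+2=18. No digit repeats within any run.

Yes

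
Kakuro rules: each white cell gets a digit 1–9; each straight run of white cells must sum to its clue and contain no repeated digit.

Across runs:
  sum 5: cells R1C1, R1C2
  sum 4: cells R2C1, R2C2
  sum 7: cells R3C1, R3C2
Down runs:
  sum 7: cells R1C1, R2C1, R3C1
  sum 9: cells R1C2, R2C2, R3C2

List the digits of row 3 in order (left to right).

4 in 2 cells must be {1,3}; 7 in 3 cells must be {1,2,4}.
The 4 across and the 7 down share only 1, so R2C1 = 1.
R2C2 = 4 − 1 = 3 completes the 4 across.
Nothing is forced directly, so branch on R1C1, whose candidates are 2 or 4. If R1C1 = 2: then R1C2 would have to be in {3} for the 5 across but in {1,2,4,5} for the 9 down — contradiction. So R1C1 = 4.
R1C2 = 5 − 4 = 1 completes the 5 across.
R3C1 = 7 − 5 = 2 completes the 7 down.
R3C2 = 7 − 2 = 5 completes the 7 across.

2 5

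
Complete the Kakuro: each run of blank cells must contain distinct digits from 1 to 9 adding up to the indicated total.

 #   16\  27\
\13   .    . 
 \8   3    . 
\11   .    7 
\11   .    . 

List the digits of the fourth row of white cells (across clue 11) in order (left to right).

2 9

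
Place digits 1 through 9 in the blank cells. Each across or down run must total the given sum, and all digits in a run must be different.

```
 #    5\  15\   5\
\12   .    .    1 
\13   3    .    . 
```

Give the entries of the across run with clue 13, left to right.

3 6 4

R1C1 = 5 − 3 = 2 completes the 5 down.
R1C2 = 12 − 3 = 9 completes the 12 across.
R2C2 = 15 − 9 = 6 completes the 15 down.
R2C3 = 13 − 9 = 4 completes the 13 across.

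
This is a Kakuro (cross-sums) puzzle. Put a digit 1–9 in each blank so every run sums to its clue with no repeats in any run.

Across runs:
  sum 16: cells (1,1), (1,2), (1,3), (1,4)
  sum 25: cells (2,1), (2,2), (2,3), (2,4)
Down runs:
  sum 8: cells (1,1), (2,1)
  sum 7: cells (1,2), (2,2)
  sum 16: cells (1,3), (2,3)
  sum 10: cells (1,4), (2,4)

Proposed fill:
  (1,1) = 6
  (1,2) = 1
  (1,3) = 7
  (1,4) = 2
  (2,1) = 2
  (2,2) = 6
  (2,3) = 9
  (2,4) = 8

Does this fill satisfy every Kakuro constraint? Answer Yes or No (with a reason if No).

Yes

Across: 6+1+7+2=16; 2+6+9+8=25. Down: 6+2=8; 1+6=7; 7+9=16; 2+8=10. No digit repeats within any run.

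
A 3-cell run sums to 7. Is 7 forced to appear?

The only way to make 7 from 3 distinct digits is {1,2,4}, which does not contain 7.

No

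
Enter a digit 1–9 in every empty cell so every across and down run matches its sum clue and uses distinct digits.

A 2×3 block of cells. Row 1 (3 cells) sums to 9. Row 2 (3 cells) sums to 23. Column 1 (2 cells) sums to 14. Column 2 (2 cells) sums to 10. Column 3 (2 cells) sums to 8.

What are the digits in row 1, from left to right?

6, 1, 2

23 in 3 cells must be {6,8,9}.
The 23 across and the 8 down share only 6, so (2,3) = 6.
(1,3) = 8 − 6 = 2 completes the 8 down.
Given what's placed, (1,1) must be 6 to fit the 9 across and 14 down.
(1,2) = 9 − 8 = 1 completes the 9 across.
(2,1) = 14 − 6 = 8 completes the 14 down.
(2,2) = 23 − 14 = 9 completes the 23 across.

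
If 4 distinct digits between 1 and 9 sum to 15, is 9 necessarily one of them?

Counterexample: {1,2,4,8} sums to 15 without using 9.

No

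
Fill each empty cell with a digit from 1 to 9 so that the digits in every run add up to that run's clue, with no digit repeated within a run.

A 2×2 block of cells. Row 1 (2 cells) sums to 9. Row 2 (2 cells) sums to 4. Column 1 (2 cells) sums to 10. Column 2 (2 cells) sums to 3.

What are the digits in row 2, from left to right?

3 1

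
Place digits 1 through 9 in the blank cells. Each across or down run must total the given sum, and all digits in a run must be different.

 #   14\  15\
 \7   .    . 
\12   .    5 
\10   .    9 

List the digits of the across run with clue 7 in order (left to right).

6 1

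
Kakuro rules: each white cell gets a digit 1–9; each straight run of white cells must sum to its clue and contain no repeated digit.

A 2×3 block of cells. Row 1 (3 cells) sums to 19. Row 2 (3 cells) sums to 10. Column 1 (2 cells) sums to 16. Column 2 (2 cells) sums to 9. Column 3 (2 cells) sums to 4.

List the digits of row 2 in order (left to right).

7 2 1

16 in 2 cells must be {7,9}; 4 in 2 cells must be {1,3}.
The 19 across and the 4 down share only 3, so (1,3) = 3.
The 10 across and the 16 down share only 7, so (2,1) = 7.
(2,3) = 4 − 3 = 1 completes the 4 down.
(1,1) = 16 − 7 = 9 completes the 16 down.
(1,2) = 19 − 12 = 7 completes the 19 across.
(2,2) = 10 − 8 = 2 completes the 10 across.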